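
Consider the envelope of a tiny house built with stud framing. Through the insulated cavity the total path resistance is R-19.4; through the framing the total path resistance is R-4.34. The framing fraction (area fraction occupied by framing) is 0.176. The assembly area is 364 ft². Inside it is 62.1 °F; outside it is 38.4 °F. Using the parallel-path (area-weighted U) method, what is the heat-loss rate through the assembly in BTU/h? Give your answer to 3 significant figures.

U_eff = 0.824/19.4 + 0.176/4.34 = 0.04247 + 0.04055 = 0.08303
R_eff = 1/U_eff = 12.04 ft²·°F·h/BTU
Q = 364 × (62.1 − 38.4) / 12.04 = 716.3 BTU/h

716 BTU/h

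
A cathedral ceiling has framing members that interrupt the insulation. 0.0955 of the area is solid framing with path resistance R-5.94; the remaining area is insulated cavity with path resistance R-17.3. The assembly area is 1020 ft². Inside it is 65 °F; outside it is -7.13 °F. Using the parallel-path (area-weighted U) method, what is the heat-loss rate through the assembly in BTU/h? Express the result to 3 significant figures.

U_eff = 0.9045/17.3 + 0.0955/5.94 = 0.05228 + 0.01608 = 0.06836
R_eff = 1/U_eff = 14.63 ft²·°F·h/BTU
Q = 1020 × (65 − (-7.13)) / 14.63 = 5029 BTU/h

5030 BTU/h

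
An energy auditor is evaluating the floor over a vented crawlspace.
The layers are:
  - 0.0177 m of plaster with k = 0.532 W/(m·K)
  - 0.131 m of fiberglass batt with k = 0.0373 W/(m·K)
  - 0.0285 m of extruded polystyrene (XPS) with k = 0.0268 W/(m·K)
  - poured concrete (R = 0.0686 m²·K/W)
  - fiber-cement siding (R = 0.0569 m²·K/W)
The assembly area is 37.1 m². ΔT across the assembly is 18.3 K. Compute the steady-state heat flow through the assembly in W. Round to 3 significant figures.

143 W

0.0177/0.532 = 0.03327
0.131/0.0373 = 3.512
0.0285/0.0268 = 1.063
R_total = 0.03327 + 3.512 + 1.063 + 0.0686 + 0.0569 = 4.734 m²·K/W
Q = A·ΔT/R = 37.1 × 18.3 / 4.734 = 143.4 W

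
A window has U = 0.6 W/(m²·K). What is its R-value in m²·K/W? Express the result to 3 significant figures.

R = 1/U = 1/0.6 = 1.667

1.67 m²·K/W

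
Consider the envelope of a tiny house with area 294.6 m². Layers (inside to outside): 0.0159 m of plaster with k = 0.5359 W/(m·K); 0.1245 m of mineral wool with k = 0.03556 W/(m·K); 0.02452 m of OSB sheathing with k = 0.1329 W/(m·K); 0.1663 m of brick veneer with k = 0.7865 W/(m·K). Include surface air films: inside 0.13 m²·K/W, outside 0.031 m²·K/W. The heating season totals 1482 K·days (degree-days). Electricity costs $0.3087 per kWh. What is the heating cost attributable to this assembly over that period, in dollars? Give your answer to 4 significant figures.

0.0159/0.5359 = 0.02967
0.1245/0.03556 = 3.5011
0.02452/0.1329 = 0.1845
0.1663/0.7865 = 0.21144
R_total = 0.13 + 0.02967 + 3.5011 + 0.1845 + 0.21144 + 0.031 = 4.0877 m²·K/W
E = A × HDD × 24 / R / 1000 = 294.6 × 1482 × 24 / 4.0877 / 1000 = 2563.4 kWh
Cost = 2563.4 × 0.3087 = $791.31

791.3 dollars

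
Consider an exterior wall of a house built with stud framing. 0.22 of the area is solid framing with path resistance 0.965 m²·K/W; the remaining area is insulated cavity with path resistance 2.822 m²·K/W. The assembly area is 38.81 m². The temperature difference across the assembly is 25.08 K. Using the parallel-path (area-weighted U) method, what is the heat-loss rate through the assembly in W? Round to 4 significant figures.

490.9 W

U_eff = 0.78/2.822 + 0.22/0.965 = 0.2764 + 0.22798 = 0.50438
R_eff = 1/U_eff = 1.9826 m²·K/W
Q = 38.81 × 25.08 / 1.9826 = 490.94 W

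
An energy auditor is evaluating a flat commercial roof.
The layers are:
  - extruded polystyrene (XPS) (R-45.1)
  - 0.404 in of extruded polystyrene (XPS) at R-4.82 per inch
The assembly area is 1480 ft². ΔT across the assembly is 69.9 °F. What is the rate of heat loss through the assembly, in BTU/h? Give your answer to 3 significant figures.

2200 BTU/h

0.404 × 4.82 = 1.947
R_total = 45.1 + 1.947 = 47.05 ft²·°F·h/BTU
Q = A·ΔT/R = 1480 × 69.9 / 47.05 = 2199 BTU/h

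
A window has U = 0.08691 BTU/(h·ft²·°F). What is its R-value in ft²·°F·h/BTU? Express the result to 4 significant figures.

R = 1/U = 1/0.08691 = 11.506

11.51 ft²·°F·h/BTU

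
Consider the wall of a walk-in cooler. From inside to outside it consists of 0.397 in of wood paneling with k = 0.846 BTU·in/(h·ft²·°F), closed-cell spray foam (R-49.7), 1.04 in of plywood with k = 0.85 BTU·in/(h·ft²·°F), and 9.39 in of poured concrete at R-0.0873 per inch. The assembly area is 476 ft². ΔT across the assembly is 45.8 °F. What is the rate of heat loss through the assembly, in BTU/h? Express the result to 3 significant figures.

418 BTU/h

0.397/0.846 = 0.4693
1.04/0.85 = 1.224
9.39 × 0.0873 = 0.8197
R_total = 0.4693 + 49.7 + 1.224 + 0.8197 = 52.21 ft²·°F·h/BTU
Q = A·ΔT/R = 476 × 45.8 / 52.21 = 417.5 BTU/h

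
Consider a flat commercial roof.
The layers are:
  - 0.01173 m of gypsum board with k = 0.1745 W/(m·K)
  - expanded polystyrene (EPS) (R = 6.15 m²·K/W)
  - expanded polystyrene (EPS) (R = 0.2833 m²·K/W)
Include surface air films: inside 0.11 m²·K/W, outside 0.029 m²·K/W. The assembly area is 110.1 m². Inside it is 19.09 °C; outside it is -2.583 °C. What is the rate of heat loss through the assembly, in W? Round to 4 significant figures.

359.4 W

0.01173/0.1745 = 0.067221
R_total = 0.11 + 0.067221 + 6.15 + 0.2833 + 0.029 = 6.6395 m²·K/W
Q = A·ΔT/R = 110.1 × (19.09 − (-2.583)) / 6.6395 = 359.39 W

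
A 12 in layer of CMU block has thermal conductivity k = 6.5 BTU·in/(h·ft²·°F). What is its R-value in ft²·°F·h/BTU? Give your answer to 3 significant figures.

R = L/k = 12/6.5 = 1.846 ft²·°F·h/BTU

1.85 ft²·°F·h/BTU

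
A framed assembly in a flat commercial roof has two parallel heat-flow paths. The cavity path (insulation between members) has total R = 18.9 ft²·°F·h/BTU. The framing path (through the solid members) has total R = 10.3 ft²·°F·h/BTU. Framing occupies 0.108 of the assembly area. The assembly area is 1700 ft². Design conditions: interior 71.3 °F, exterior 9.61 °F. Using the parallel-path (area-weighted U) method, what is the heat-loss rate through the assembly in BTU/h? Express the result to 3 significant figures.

U_eff = 0.892/18.9 + 0.108/10.3 = 0.0472 + 0.01049 = 0.05768
R_eff = 1/U_eff = 17.34 ft²·°F·h/BTU
Q = 1700 × (71.3 − 9.61) / 17.34 = 6049 BTU/h

6050 BTU/h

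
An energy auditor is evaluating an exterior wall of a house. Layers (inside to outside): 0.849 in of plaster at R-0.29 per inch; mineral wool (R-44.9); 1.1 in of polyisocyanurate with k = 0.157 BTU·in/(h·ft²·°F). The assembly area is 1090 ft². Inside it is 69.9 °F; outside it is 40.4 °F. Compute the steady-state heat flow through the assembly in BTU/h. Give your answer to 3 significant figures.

617 BTU/h

0.849 × 0.29 = 0.2462
1.1/0.157 = 7.006
R_total = 0.2462 + 44.9 + 7.006 = 52.15 ft²·°F·h/BTU
Q = A·ΔT/R = 1090 × (69.9 − 40.4) / 52.15 = 616.6 BTU/h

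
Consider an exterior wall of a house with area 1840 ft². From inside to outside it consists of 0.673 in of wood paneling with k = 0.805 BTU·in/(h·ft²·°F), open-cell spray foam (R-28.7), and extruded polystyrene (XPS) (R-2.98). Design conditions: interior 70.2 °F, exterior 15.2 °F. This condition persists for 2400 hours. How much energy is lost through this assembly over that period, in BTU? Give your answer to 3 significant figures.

7470000 BTU

0.673/0.805 = 0.836
R_total = 0.836 + 28.7 + 2.98 = 32.52 ft²·°F·h/BTU
Q = 1840 × (70.2 − 15.2) / 32.52 = 3112 BTU/h
E = 3112 × 2400 = 7470000 BTU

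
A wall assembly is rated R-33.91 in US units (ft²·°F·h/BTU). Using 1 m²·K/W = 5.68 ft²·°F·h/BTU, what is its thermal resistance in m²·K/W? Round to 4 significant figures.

5.970 m²·K/W

R_SI = 33.91/5.68 = 5.9701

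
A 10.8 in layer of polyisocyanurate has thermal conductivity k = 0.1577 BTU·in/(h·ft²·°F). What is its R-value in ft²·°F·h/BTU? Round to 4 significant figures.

R = L/k = 10.8/0.1577 = 68.484 ft²·°F·h/BTU

68.48 ft²·°F·h/BTU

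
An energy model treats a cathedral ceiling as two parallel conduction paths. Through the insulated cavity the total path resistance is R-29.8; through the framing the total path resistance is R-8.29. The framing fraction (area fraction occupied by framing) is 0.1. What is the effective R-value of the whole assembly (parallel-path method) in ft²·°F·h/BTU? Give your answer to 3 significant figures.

U_eff = 0.9/29.8 + 0.1/8.29 = 0.0302 + 0.01206 = 0.04226
R_eff = 1/U_eff = 23.66 ft²·°F·h/BTU

23.7 ft²·°F·h/BTU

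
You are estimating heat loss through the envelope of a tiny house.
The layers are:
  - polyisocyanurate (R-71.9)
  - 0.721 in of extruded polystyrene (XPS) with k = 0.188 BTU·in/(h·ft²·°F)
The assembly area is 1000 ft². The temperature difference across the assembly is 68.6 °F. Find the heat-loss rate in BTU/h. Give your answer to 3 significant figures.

0.721/0.188 = 3.835
R_total = 71.9 + 3.835 = 75.74 ft²·°F·h/BTU
Q = A·ΔT/R = 1000 × 68.6 / 75.74 = 905.8 BTU/h

906 BTU/h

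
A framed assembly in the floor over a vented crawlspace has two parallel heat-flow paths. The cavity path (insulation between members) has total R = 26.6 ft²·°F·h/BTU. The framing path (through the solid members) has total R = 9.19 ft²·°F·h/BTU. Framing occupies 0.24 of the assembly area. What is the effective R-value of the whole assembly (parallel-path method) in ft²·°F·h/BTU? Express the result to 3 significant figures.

U_eff = 0.76/26.6 + 0.24/9.19 = 0.02857 + 0.02612 = 0.05469
R_eff = 1/U_eff = 18.29 ft²·°F·h/BTU

18.3 ft²·°F·h/BTU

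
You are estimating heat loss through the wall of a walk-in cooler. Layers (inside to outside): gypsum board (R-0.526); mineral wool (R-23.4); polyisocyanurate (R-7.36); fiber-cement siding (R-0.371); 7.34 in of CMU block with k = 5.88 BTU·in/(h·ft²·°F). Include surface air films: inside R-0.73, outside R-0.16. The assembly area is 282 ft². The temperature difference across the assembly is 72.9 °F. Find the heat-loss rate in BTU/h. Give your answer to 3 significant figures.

7.34/5.88 = 1.248
R_total = 0.73 + 0.526 + 23.4 + 7.36 + 0.371 + 1.248 + 0.16 = 33.8 ft²·°F·h/BTU
Q = A·ΔT/R = 282 × 72.9 / 33.8 = 608.3 BTU/h

608 BTU/h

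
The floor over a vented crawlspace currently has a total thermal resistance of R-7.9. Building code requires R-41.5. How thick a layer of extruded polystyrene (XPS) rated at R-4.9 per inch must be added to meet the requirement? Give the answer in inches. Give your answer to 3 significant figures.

ΔR = 41.5 − 7.9 = 33.6 ft²·°F·h/BTU
L = ΔR / (R/in) = 33.6/4.9 = 6.857 in

6.86 in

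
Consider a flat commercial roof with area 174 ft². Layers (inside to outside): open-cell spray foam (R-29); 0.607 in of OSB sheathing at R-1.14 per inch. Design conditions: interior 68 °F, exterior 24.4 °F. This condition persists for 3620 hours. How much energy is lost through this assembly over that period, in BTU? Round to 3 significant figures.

925000 BTU

0.607 × 1.14 = 0.692
R_total = 29 + 0.692 = 29.69 ft²·°F·h/BTU
Q = 174 × (68 − 24.4) / 29.69 = 255.5 BTU/h
E = 255.5 × 3620 = 924900 BTU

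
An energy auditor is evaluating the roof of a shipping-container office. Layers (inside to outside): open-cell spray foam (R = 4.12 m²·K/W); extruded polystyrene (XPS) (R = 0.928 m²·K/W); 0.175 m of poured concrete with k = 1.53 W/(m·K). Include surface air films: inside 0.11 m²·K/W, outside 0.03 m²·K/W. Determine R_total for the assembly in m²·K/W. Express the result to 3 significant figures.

5.30 m²·K/W

0.175/1.53 = 0.1144
R_total = 0.11 + 4.12 + 0.928 + 0.1144 + 0.03 = 5.302 m²·K/W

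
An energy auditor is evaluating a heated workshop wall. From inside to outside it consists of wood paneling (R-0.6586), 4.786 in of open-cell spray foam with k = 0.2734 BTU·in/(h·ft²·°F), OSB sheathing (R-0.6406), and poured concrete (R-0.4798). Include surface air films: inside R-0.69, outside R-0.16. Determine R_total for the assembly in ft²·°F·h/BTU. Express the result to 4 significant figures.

20.13 ft²·°F·h/BTU

4.786/0.2734 = 17.505
R_total = 0.69 + 0.6586 + 17.505 + 0.6406 + 0.4798 + 0.16 = 20.134 ft²·°F·h/BTU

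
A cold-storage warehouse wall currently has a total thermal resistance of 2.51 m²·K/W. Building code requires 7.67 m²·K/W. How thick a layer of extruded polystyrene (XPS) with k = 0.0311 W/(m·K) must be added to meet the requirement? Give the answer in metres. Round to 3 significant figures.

0.160 m

ΔR = 7.67 − 2.51 = 5.16 m²·K/W
L = ΔR × k = 5.16 × 0.0311 = 0.1605 m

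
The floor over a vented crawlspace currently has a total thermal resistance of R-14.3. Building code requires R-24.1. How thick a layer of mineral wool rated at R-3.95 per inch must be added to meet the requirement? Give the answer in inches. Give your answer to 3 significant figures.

ΔR = 24.1 − 14.3 = 9.8 ft²·°F·h/BTU
L = ΔR / (R/in) = 9.8/3.95 = 2.481 in

2.48 in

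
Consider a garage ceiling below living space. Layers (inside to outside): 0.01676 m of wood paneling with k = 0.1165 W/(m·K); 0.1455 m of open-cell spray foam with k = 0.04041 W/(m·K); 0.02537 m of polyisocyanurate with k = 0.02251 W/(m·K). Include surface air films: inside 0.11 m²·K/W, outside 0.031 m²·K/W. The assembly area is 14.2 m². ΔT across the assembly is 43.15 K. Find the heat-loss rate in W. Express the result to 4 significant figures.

122.2 W

0.01676/0.1165 = 0.14386
0.1455/0.04041 = 3.6006
0.02537/0.02251 = 1.1271
R_total = 0.11 + 0.14386 + 3.6006 + 1.1271 + 0.031 = 5.0125 m²·K/W
Q = A·ΔT/R = 14.2 × 43.15 / 5.0125 = 122.24 W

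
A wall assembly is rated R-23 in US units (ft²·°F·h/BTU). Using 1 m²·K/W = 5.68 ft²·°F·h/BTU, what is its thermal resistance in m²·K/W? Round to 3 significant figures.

4.05 m²·K/W

R_SI = 23/5.68 = 4.049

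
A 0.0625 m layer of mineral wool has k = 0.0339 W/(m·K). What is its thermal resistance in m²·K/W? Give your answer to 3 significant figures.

R = L/k = 0.0625/0.0339 = 1.844 m²·K/W

1.84 m²·K/W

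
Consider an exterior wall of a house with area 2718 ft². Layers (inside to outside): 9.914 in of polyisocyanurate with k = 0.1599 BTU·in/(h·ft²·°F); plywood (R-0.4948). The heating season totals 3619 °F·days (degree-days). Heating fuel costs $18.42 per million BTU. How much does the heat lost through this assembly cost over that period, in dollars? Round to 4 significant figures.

9.914/0.1599 = 62.001
R_total = 62.001 + 0.4948 = 62.496 ft²·°F·h/BTU
E = A × HDD × 24 / R = 2718 × 3619 × 24 / 62.496 = 3777400 BTU
Cost = 3777400/10⁶ × 18.42 = $69.58

69.58 dollars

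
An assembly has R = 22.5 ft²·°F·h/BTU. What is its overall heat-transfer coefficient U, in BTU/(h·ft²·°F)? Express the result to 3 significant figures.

U = 1/R = 1/22.5 = 0.04444

0.0444 BTU/(h·ft²·°F)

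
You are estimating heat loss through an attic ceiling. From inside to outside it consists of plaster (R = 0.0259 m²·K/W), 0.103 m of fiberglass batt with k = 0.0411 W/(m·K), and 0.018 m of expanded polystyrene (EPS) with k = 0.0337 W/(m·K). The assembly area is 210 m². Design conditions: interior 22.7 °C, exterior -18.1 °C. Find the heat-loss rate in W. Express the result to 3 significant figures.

0.103/0.0411 = 2.506
0.018/0.0337 = 0.5341
R_total = 0.0259 + 2.506 + 0.5341 = 3.066 m²·K/W
Q = A·ΔT/R = 210 × (22.7 − (-18.1)) / 3.066 = 2794 W

2790 W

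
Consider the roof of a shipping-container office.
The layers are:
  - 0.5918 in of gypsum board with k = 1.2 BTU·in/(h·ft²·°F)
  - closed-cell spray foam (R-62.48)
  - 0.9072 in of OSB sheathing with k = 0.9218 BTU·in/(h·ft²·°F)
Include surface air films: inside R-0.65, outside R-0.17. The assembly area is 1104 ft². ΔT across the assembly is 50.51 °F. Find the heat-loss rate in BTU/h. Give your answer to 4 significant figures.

860.8 BTU/h

0.5918/1.2 = 0.49317
0.9072/0.9218 = 0.98416
R_total = 0.65 + 0.49317 + 62.48 + 0.98416 + 0.17 = 64.777 ft²·°F·h/BTU
Q = A·ΔT/R = 1104 × 50.51 / 64.777 = 860.84 BTU/h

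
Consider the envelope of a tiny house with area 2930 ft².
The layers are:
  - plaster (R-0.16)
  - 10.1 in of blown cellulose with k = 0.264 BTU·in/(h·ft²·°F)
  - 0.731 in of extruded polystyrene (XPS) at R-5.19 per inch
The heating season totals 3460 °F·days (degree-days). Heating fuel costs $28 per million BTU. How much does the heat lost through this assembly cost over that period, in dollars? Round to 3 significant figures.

10.1/0.264 = 38.26
0.731 × 5.19 = 3.794
R_total = 0.16 + 38.26 + 3.794 = 42.21 ft²·°F·h/BTU
E = A × HDD × 24 / R = 2930 × 3460 × 24 / 42.21 = 5764000 BTU
Cost = 5764000/10⁶ × 28 = $161.4

161 dollars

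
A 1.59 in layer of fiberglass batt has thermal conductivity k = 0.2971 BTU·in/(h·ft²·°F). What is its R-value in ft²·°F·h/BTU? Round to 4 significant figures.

5.352 ft²·°F·h/BTU

R = L/k = 1.59/0.2971 = 5.3517 ft²·°F·h/BTU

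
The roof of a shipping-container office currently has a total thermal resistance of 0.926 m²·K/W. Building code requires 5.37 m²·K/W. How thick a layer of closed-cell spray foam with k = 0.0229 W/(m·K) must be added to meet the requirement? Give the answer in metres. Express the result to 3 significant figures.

0.102 m

ΔR = 5.37 − 0.926 = 4.444 m²·K/W
L = ΔR × k = 4.444 × 0.0229 = 0.1018 m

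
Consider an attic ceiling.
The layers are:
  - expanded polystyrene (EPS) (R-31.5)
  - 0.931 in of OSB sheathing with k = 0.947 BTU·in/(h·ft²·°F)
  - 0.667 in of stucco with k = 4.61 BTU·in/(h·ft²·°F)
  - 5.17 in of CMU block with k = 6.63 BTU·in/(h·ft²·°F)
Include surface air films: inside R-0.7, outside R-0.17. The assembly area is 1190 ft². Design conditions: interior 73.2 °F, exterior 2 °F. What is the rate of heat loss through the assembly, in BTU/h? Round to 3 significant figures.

2470 BTU/h

0.931/0.947 = 0.9831
0.667/4.61 = 0.1447
5.17/6.63 = 0.7798
R_total = 0.7 + 31.5 + 0.9831 + 0.1447 + 0.7798 + 0.17 = 34.28 ft²·°F·h/BTU
Q = A·ΔT/R = 1190 × (73.2 − 2) / 34.28 = 2472 BTU/h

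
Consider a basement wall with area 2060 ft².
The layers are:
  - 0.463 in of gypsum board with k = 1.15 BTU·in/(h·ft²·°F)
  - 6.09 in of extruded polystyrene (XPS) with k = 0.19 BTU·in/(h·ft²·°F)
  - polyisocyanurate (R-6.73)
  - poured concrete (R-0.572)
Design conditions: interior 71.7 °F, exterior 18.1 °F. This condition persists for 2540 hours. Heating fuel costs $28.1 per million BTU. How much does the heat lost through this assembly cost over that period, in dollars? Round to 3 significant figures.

198 dollars

0.463/1.15 = 0.4026
6.09/0.19 = 32.05
R_total = 0.4026 + 32.05 + 6.73 + 0.572 = 39.76 ft²·°F·h/BTU
Q = 2060 × (71.7 − 18.1) / 39.76 = 2777 BTU/h
E = 2777 × 2540 = 7054000 BTU
Cost = 7054000/10⁶ × 28.1 = $198.2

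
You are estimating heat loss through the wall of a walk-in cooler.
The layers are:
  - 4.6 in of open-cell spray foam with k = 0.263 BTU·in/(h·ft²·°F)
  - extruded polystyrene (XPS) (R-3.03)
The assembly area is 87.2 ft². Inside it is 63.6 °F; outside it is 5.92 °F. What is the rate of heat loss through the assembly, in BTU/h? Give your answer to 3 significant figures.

4.6/0.263 = 17.49
R_total = 17.49 + 3.03 = 20.52 ft²·°F·h/BTU
Q = A·ΔT/R = 87.2 × (63.6 − 5.92) / 20.52 = 245.1 BTU/h

245 BTU/h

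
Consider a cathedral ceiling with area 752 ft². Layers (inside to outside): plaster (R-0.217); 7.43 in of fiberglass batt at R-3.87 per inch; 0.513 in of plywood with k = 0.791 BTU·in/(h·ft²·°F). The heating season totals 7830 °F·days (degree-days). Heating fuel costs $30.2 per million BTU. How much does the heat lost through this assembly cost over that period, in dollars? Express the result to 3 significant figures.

7.43 × 3.87 = 28.75
0.513/0.791 = 0.6485
R_total = 0.217 + 28.75 + 0.6485 = 29.62 ft²·°F·h/BTU
E = A × HDD × 24 / R = 752 × 7830 × 24 / 29.62 = 4771000 BTU
Cost = 4771000/10⁶ × 30.2 = $144.1

144 dollars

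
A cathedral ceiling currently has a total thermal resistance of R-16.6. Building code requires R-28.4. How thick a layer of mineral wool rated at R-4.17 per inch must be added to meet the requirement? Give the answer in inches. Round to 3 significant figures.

ΔR = 28.4 − 16.6 = 11.8 ft²·°F·h/BTU
L = ΔR / (R/in) = 11.8/4.17 = 2.83 in

2.83 in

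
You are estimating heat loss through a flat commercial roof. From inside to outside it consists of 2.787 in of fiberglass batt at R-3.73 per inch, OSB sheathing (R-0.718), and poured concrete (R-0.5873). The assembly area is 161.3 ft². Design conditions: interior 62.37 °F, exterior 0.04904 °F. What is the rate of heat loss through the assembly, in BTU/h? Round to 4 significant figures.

2.787 × 3.73 = 10.396
R_total = 10.396 + 0.718 + 0.5873 = 11.701 ft²·°F·h/BTU
Q = A·ΔT/R = 161.3 × (62.37 − 0.04904) / 11.701 = 859.12 BTU/h

859.1 BTU/h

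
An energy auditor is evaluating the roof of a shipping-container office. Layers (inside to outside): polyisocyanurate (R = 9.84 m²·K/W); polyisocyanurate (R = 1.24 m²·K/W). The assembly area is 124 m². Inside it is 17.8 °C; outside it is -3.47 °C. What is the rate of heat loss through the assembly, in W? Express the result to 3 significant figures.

238 W

R_total = 9.84 + 1.24 = 11.08 m²·K/W
Q = A·ΔT/R = 124 × (17.8 − (-3.47)) / 11.08 = 238 W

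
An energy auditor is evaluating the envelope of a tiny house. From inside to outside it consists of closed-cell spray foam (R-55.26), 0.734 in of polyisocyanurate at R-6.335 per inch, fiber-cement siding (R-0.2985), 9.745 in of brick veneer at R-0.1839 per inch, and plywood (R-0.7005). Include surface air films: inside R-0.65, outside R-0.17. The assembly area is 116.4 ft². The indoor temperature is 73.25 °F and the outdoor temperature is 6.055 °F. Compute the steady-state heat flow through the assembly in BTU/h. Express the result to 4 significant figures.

123.1 BTU/h

0.734 × 6.335 = 4.6499
9.745 × 0.1839 = 1.7921
R_total = 0.65 + 55.26 + 4.6499 + 0.2985 + 1.7921 + 0.7005 + 0.17 = 63.521 ft²·°F·h/BTU
Q = A·ΔT/R = 116.4 × (73.25 − 6.055) / 63.521 = 123.13 BTU/h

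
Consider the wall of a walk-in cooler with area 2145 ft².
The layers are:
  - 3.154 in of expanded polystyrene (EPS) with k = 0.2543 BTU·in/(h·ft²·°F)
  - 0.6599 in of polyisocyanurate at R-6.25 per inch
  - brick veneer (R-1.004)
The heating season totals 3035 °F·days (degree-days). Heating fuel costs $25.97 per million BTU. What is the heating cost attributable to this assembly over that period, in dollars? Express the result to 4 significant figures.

3.154/0.2543 = 12.403
0.6599 × 6.25 = 4.1244
R_total = 12.403 + 4.1244 + 1.004 = 17.531 ft²·°F·h/BTU
E = A × HDD × 24 / R = 2145 × 3035 × 24 / 17.531 = 8912300 BTU
Cost = 8912300/10⁶ × 25.97 = $231.45

231.5 dollars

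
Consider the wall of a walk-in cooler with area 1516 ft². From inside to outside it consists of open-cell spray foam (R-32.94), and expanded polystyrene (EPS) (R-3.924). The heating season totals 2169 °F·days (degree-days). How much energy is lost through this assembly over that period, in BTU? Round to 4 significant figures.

R_total = 32.94 + 3.924 = 36.864 ft²·°F·h/BTU
E = A × HDD × 24 / R = 1516 × 2169 × 24 / 36.864 = 2140800 BTU

2141000 BTU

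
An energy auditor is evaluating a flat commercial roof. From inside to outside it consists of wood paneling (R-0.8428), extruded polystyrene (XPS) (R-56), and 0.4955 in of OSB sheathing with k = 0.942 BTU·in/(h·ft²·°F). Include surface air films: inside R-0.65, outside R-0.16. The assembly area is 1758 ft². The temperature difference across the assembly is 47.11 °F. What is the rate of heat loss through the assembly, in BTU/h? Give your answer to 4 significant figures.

0.4955/0.942 = 0.52601
R_total = 0.65 + 0.8428 + 56 + 0.52601 + 0.16 = 58.179 ft²·°F·h/BTU
Q = A·ΔT/R = 1758 × 47.11 / 58.179 = 1423.5 BTU/h

1424 BTU/h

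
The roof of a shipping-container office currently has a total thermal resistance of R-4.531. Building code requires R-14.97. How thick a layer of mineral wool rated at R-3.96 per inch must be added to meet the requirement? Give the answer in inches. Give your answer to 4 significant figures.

2.636 in

ΔR = 14.97 − 4.531 = 10.439 ft²·°F·h/BTU
L = ΔR / (R/in) = 10.439/3.96 = 2.6361 in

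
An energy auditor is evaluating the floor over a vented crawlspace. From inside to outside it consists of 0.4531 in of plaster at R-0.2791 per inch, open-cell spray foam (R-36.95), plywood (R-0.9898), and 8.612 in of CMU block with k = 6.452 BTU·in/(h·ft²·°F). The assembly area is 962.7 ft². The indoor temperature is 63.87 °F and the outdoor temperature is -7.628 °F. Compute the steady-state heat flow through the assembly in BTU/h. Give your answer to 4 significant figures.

1747 BTU/h

0.4531 × 0.2791 = 0.12646
8.612/6.452 = 1.3348
R_total = 0.12646 + 36.95 + 0.9898 + 1.3348 = 39.401 ft²·°F·h/BTU
Q = A·ΔT/R = 962.7 × (63.87 − (-7.628)) / 39.401 = 1746.9 BTU/h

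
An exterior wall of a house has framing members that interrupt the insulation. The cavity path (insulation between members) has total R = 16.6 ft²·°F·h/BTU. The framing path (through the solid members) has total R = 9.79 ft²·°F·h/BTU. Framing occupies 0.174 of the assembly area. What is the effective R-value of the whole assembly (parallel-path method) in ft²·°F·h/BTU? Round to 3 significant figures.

U_eff = 0.826/16.6 + 0.174/9.79 = 0.04976 + 0.01777 = 0.06753
R_eff = 1/U_eff = 14.81 ft²·°F·h/BTU

14.8 ft²·°F·h/BTU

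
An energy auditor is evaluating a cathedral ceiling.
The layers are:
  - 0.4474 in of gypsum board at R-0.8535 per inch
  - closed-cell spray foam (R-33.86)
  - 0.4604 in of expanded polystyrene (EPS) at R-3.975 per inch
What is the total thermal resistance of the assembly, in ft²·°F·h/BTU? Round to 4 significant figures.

0.4474 × 0.8535 = 0.38186
0.4604 × 3.975 = 1.8301
R_total = 0.38186 + 33.86 + 1.8301 = 36.072 ft²·°F·h/BTU

36.07 ft²·°F·h/BTU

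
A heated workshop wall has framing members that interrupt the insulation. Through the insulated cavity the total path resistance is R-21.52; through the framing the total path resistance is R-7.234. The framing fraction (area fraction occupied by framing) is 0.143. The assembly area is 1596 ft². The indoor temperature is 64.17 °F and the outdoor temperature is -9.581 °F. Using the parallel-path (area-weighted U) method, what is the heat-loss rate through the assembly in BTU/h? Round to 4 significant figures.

U_eff = 0.857/21.52 + 0.143/7.234 = 0.039823 + 0.019768 = 0.059591
R_eff = 1/U_eff = 16.781 ft²·°F·h/BTU
Q = 1596 × (64.17 − (-9.581)) / 16.781 = 7014.3 BTU/h

7014 BTU/h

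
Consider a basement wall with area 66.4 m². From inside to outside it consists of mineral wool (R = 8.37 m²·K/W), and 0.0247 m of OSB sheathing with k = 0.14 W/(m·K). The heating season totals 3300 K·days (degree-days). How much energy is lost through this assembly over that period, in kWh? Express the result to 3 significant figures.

0.0247/0.14 = 0.1764
R_total = 8.37 + 0.1764 = 8.546 m²·K/W
E = A × HDD × 24 / R / 1000 = 66.4 × 3300 × 24 / 8.546 / 1000 = 615.3 kWh

615 kWh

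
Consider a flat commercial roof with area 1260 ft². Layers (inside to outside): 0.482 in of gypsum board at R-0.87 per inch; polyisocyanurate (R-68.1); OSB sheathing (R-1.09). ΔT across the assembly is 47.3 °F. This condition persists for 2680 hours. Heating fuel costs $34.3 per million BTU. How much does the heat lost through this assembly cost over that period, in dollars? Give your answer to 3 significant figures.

78.7 dollars

0.482 × 0.87 = 0.4193
R_total = 0.4193 + 68.1 + 1.09 = 69.61 ft²·°F·h/BTU
Q = 1260 × 47.3 / 69.61 = 856.2 BTU/h
E = 856.2 × 2680 = 2295000 BTU
Cost = 2295000/10⁶ × 34.3 = $78.7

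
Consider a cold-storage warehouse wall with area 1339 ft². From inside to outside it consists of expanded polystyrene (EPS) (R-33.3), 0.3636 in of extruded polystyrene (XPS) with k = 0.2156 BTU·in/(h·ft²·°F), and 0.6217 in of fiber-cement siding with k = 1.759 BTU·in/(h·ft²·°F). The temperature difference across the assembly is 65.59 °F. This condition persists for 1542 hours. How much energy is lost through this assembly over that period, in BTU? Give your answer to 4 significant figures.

3832000 BTU

0.3636/0.2156 = 1.6865
0.6217/1.759 = 0.35344
R_total = 33.3 + 1.6865 + 0.35344 = 35.34 ft²·°F·h/BTU
Q = 1339 × 65.59 / 35.34 = 2485.2 BTU/h
E = 2485.2 × 1542 = 3832100 BTU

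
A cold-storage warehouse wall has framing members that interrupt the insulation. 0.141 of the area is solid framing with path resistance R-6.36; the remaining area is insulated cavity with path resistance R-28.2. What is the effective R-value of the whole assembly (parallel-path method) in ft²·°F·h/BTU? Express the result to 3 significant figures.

19.0 ft²·°F·h/BTU

U_eff = 0.859/28.2 + 0.141/6.36 = 0.03046 + 0.02217 = 0.05263
R_eff = 1/U_eff = 19 ft²·°F·h/BTU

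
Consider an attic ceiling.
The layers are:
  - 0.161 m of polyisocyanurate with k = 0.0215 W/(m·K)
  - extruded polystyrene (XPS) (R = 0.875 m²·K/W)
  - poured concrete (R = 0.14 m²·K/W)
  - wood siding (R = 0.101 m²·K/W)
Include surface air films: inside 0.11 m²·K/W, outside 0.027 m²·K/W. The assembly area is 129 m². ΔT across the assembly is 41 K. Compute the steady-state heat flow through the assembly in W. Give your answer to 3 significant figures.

0.161/0.0215 = 7.488
R_total = 0.11 + 7.488 + 0.875 + 0.14 + 0.101 + 0.027 = 8.741 m²·K/W
Q = A·ΔT/R = 129 × 41 / 8.741 = 605.1 W

605 W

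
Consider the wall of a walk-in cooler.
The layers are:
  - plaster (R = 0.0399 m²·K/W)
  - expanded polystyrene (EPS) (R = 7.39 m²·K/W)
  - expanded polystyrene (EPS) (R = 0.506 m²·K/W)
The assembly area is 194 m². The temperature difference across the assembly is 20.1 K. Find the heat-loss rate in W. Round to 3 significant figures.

R_total = 0.0399 + 7.39 + 0.506 = 7.936 m²·K/W
Q = A·ΔT/R = 194 × 20.1 / 7.936 = 491.4 W

491 W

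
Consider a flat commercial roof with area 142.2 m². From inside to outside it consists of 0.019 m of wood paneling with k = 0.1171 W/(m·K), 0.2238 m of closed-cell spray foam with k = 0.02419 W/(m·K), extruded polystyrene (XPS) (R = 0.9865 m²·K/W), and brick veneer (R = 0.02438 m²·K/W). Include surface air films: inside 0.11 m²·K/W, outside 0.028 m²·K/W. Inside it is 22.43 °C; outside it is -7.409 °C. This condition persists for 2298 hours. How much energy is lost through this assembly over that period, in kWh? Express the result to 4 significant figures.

923.1 kWh

0.019/0.1171 = 0.16225
0.2238/0.02419 = 9.2518
R_total = 0.11 + 0.16225 + 9.2518 + 0.9865 + 0.02438 + 0.028 = 10.563 m²·K/W
Q = 142.2 × (22.43 − (-7.409)) / 10.563 = 401.7 W
E = 401.7 W × 2298 h / 1000 = 923.1 kWh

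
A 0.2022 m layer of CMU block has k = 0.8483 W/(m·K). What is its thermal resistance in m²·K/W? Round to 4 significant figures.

R = L/k = 0.2022/0.8483 = 0.23836 m²·K/W

0.2384 m²·K/W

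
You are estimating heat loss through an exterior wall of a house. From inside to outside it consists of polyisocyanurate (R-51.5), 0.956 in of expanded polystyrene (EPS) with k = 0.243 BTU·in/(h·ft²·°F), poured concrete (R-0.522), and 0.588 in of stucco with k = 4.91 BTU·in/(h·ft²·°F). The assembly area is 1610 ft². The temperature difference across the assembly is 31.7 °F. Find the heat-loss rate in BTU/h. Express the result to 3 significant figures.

0.956/0.243 = 3.934
0.588/4.91 = 0.1198
R_total = 51.5 + 3.934 + 0.522 + 0.1198 = 56.08 ft²·°F·h/BTU
Q = A·ΔT/R = 1610 × 31.7 / 56.08 = 910.1 BTU/h

910 BTU/h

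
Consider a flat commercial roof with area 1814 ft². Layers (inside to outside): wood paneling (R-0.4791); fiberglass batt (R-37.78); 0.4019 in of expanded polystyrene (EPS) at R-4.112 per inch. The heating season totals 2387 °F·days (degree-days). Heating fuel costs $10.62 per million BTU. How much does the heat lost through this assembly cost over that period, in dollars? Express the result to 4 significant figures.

0.4019 × 4.112 = 1.6526
R_total = 0.4791 + 37.78 + 1.6526 = 39.912 ft²·°F·h/BTU
E = A × HDD × 24 / R = 1814 × 2387 × 24 / 39.912 = 2603800 BTU
Cost = 2603800/10⁶ × 10.62 = $27.652

27.65 dollars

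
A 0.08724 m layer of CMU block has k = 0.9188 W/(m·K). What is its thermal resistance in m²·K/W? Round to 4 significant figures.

0.09495 m²·K/W

R = L/k = 0.08724/0.9188 = 0.09495 m²·K/W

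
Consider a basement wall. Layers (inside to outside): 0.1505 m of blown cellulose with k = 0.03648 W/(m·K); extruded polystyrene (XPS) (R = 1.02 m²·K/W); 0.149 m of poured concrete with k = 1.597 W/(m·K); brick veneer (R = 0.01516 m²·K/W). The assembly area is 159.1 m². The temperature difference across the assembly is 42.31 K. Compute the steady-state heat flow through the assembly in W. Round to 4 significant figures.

1281 W

0.1505/0.03648 = 4.1255
0.149/1.597 = 0.0933
R_total = 4.1255 + 1.02 + 0.0933 + 0.01516 = 5.254 m²·K/W
Q = A·ΔT/R = 159.1 × 42.31 / 5.254 = 1281.2 W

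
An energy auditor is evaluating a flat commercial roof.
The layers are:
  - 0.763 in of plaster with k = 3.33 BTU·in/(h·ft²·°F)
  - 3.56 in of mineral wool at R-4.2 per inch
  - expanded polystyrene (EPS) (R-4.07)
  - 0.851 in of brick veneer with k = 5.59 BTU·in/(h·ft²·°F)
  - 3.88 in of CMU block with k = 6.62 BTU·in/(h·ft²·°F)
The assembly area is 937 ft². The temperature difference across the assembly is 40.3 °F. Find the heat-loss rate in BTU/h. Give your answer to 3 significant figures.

0.763/3.33 = 0.2291
3.56 × 4.2 = 14.95
0.851/5.59 = 0.1522
3.88/6.62 = 0.5861
R_total = 0.2291 + 14.95 + 4.07 + 0.1522 + 0.5861 = 19.99 ft²·°F·h/BTU
Q = A·ΔT/R = 937 × 40.3 / 19.99 = 1889 BTU/h

1890 BTU/h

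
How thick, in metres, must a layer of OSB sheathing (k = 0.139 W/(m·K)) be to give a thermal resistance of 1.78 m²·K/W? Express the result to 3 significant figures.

L = R·k = 1.78 × 0.139 = 0.2474 m

0.247 m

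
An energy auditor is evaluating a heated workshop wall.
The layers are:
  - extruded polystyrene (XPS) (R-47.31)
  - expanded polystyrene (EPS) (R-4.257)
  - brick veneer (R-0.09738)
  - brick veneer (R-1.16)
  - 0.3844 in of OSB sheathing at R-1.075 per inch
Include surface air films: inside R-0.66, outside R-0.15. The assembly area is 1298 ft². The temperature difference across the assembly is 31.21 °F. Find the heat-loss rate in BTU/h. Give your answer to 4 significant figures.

0.3844 × 1.075 = 0.41323
R_total = 0.66 + 47.31 + 4.257 + 0.09738 + 1.16 + 0.41323 + 0.15 = 54.048 ft²·°F·h/BTU
Q = A·ΔT/R = 1298 × 31.21 / 54.048 = 749.54 BTU/h

749.5 BTU/h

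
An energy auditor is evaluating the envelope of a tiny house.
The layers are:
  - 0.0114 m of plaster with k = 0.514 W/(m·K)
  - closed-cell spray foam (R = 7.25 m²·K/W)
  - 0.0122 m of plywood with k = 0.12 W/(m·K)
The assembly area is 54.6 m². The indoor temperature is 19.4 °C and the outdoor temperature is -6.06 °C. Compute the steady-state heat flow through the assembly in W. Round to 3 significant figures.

189 W

0.0114/0.514 = 0.02218
0.0122/0.12 = 0.1017
R_total = 0.02218 + 7.25 + 0.1017 = 7.374 m²·K/W
Q = A·ΔT/R = 54.6 × (19.4 − (-6.06)) / 7.374 = 188.5 W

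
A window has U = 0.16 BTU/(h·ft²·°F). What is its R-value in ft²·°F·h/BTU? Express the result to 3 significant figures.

6.25 ft²·°F·h/BTU

R = 1/U = 1/0.16 = 6.25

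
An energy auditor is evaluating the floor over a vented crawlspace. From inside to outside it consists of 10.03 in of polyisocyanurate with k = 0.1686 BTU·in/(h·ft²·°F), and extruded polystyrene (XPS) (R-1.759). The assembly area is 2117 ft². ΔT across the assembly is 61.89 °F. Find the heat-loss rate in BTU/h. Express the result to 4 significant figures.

10.03/0.1686 = 59.49
R_total = 59.49 + 1.759 = 61.249 ft²·°F·h/BTU
Q = A·ΔT/R = 2117 × 61.89 / 61.249 = 2139.2 BTU/h

2139 BTU/h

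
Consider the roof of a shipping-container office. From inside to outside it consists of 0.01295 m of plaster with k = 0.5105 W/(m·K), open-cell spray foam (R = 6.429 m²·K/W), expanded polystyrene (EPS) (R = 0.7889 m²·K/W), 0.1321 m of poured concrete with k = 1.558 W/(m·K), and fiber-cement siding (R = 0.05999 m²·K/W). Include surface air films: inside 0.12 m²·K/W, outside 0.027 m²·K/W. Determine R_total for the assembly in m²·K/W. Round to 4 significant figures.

7.535 m²·K/W

0.01295/0.5105 = 0.025367
0.1321/1.558 = 0.084788
R_total = 0.12 + 0.025367 + 6.429 + 0.7889 + 0.084788 + 0.05999 + 0.027 = 7.535 m²·K/W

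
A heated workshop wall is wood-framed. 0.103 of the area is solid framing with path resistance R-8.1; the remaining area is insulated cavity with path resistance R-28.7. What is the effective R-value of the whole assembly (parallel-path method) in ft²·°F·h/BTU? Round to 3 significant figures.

U_eff = 0.897/28.7 + 0.103/8.1 = 0.03125 + 0.01272 = 0.04397
R_eff = 1/U_eff = 22.74 ft²·°F·h/BTU

22.7 ft²·°F·h/BTU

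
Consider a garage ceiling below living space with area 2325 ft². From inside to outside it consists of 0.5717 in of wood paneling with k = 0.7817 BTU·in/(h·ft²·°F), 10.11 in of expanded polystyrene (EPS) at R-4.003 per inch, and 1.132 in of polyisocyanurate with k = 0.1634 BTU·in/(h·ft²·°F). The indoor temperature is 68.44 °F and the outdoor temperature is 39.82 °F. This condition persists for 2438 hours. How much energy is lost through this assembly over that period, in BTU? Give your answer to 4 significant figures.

3371000 BTU

0.5717/0.7817 = 0.73135
10.11 × 4.003 = 40.47
1.132/0.1634 = 6.9278
R_total = 0.73135 + 40.47 + 6.9278 = 48.129 ft²·°F·h/BTU
Q = 2325 × (68.44 − 39.82) / 48.129 = 1382.6 BTU/h
E = 1382.6 × 2438 = 3370700 BTU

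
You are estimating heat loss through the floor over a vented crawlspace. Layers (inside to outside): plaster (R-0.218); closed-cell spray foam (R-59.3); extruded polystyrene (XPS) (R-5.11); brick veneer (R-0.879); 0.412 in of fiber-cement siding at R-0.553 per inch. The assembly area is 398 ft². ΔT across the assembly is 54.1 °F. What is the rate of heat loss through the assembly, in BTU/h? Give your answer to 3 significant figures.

328 BTU/h

0.412 × 0.553 = 0.2278
R_total = 0.218 + 59.3 + 5.11 + 0.879 + 0.2278 = 65.73 ft²·°F·h/BTU
Q = A·ΔT/R = 398 × 54.1 / 65.73 = 327.6 BTU/h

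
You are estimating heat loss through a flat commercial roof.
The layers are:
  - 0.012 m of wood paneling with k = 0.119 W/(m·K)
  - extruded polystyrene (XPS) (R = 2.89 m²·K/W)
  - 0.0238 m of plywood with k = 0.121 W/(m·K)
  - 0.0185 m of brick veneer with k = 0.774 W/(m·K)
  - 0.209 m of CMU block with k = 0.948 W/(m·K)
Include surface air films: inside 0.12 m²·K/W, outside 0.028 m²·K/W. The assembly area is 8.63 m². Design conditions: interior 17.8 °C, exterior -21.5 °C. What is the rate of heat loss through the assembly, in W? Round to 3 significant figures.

0.012/0.119 = 0.1008
0.0238/0.121 = 0.1967
0.0185/0.774 = 0.0239
0.209/0.948 = 0.2205
R_total = 0.12 + 0.1008 + 2.89 + 0.1967 + 0.0239 + 0.2205 + 0.028 = 3.58 m²·K/W
Q = A·ΔT/R = 8.63 × (17.8 − (-21.5)) / 3.58 = 94.74 W

94.7 W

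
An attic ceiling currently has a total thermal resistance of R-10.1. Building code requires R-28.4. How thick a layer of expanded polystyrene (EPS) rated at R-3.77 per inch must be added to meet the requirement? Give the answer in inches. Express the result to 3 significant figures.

4.85 in

ΔR = 28.4 − 10.1 = 18.3 ft²·°F·h/BTU
L = ΔR / (R/in) = 18.3/3.77 = 4.854 in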